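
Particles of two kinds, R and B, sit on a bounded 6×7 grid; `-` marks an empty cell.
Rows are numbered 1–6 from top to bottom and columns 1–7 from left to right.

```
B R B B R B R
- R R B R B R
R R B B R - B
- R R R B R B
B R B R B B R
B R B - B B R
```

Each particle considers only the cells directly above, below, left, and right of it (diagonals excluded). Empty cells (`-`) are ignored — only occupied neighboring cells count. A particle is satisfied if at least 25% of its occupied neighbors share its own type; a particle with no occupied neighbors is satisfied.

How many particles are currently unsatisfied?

2

(1,1)B 0/1 unhappy
(1,2)R 1/3 ok
(1,3)B 1/3 ok
(1,4)B 2/3 ok
(1,5)R 1/3 ok
(1,6)B 1/3 ok
(1,7)R 1/2 ok
(2,2)R 3/3 ok
(2,3)R 1/4 ok
(2,4)B 2/4 ok
(2,5)R 2/4 ok
(2,6)B 1/3 ok
(2,7)R 1/3 ok
(3,1)R 1/1 ok
(3,2)R 3/4 ok
(3,3)B 1/4 ok
(3,4)B 2/4 ok
(3,5)R 1/3 ok
(3,7)B 1/2 ok
(4,2)R 3/3 ok
(4,3)R 2/4 ok
(4,4)R 2/4 ok
(4,5)B 1/4 ok
(4,6)R 0/3 unhappy
(4,7)B 1/3 ok
(5,1)B 1/2 ok
(5,2)R 2/4 ok
(5,3)B 1/4 ok
(5,4)R 1/3 ok
(5,5)B 3/4 ok
(5,6)B 2/4 ok
(5,7)R 1/3 ok
(6,1)B 1/2 ok
(6,2)R 1/3 ok
(6,3)B 1/2 ok
(6,5)B 2/2 ok
(6,6)B 2/3 ok
(6,7)R 1/2 ok
Unsatisfied: (1,1), (4,6) — 2 in total.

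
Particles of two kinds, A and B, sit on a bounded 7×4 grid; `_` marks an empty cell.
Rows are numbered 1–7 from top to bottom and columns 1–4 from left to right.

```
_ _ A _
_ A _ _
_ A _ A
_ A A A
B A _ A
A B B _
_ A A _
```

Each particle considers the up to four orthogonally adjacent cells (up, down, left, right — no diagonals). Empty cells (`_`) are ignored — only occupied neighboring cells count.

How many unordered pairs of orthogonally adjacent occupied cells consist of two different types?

6

Scan each occupied cell's neighbors to the right and below so each pair is counted once.
Row 2: A(2,2)–A(3,2)=  → 0/1 unlike.
Row 3: A(3,2)–A(4,2)= A(3,4)–A(4,4)=  → 0/2 unlike.
Row 4: A(4,2)–A(4,3)= A(4,2)–A(5,2)= A(4,3)–A(4,4)= A(4,4)–A(5,4)=  → 0/4 unlike.
Row 5: B(5,1)–A(5,2)≠ B(5,1)–A(6,1)≠ A(5,2)–B(6,2)≠  → 3/3 unlike.
Row 6: A(6,1)–B(6,2)≠ B(6,2)–B(6,3)= B(6,2)–A(7,2)≠ B(6,3)–A(7,3)≠  → 3/4 unlike.
Row 7: A(7,2)–A(7,3)=  → 0/1 unlike.
Total adjacent occupied pairs: 15; unlike-type pairs: 6.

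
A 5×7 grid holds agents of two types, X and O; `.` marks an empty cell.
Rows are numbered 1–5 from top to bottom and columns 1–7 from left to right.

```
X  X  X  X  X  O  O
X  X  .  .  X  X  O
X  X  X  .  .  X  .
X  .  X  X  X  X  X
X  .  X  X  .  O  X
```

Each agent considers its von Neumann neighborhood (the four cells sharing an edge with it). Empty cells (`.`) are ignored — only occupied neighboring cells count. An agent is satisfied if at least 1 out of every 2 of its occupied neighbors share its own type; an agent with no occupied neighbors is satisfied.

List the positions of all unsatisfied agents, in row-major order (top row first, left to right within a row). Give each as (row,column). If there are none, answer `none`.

Row 1: (1,1)X 2/2 ✓ · (1,2)X 3/3 ✓ · (1,3)X 2/2 ✓ · (1,4)X 2/2 ✓ · (1,5)X 2/3 ✓ · (1,6)O 1/3 ✗ · (1,7)O 2/2 ✓
Row 2: (2,1)X 3/3 ✓ · (2,2)X 3/3 ✓ · (2,5)X 2/2 ✓ · (2,6)X 2/4 ✓ · (2,7)O 1/2 ✓
Row 3: (3,1)X 3/3 ✓ · (3,2)X 3/3 ✓ · (3,3)X 2/2 ✓ · (3,6)X 2/2 ✓
Row 4: (4,1)X 2/2 ✓ · (4,3)X 3/3 ✓ · (4,4)X 3/3 ✓ · (4,5)X 2/2 ✓ · (4,6)X 3/4 ✓ · (4,7)X 2/2 ✓
Row 5: (5,1)X 1/1 ✓ · (5,3)X 2/2 ✓ · (5,4)X 2/2 ✓ · (5,6)O 0/2 ✗ · (5,7)X 1/2 ✓

(1,6), (5,6)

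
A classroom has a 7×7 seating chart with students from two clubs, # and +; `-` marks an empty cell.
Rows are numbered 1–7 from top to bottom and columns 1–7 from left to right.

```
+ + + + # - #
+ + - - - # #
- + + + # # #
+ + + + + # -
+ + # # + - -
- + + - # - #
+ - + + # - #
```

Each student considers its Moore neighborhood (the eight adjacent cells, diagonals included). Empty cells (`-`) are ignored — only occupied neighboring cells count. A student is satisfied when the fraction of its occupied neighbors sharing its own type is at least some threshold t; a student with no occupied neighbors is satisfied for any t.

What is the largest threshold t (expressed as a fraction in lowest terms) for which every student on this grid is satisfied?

(1,1)+ 3/3
(1,2)+ 4/4
(1,3)+ 3/3
(1,4)+ 1/2
(1,5)# 1/2
(1,7)# 2/2
(2,1)+ 4/4
(2,2)+ 6/6
(2,6)# 6/6
(2,7)# 4/4
(3,2)+ 6/6
(3,3)+ 6/6
(3,4)+ 4/5
(3,5)# 3/6
(3,6)# 5/6
(3,7)# 4/4
(4,1)+ 4/4
(4,2)+ 6/7
(4,3)+ 6/8
(4,4)+ 5/8
(4,5)+ 3/7
(4,6)# 3/5
(5,1)+ 4/4
(5,2)+ 6/7
(5,3)# 1/7
(5,4)# 2/7
(5,5)+ 2/5
(6,2)+ 5/6
(6,3)+ 4/6
(6,5)# 2/4
(6,7)# 1/1
(7,1)+ 1/1
(7,3)+ 3/3
(7,4)+ 2/4
(7,5)# 1/2
(7,7)# 1/1
The smallest same-type fraction is 1/7 at (5,3), which reduces to 1/7. Any threshold above that leaves this student unsatisfied.

1/7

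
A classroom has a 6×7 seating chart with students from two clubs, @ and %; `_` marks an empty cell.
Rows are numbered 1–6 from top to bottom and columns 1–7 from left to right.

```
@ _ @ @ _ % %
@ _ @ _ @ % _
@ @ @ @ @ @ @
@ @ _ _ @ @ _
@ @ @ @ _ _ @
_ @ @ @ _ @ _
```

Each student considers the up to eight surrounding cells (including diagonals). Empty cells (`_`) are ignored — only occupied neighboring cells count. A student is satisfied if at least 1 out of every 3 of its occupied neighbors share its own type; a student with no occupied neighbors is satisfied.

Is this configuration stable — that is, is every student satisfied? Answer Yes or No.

Row 1: (1,1)@ 1/1 ok · (1,3)@ 2/2 ok · (1,4)@ 3/3 ok · (1,6)% 2/3 ok · (1,7)% 2/2 ok
Row 2: (2,1)@ 3/3 ok · (2,3)@ 5/5 ok · (2,5)@ 4/6 ok · (2,6)% 2/6 ok
Row 3: (3,1)@ 4/4 ok · (3,2)@ 6/6 ok · (3,3)@ 4/4 ok · (3,4)@ 5/5 ok · (3,5)@ 5/6 ok · (3,6)@ 5/6 ok · (3,7)@ 2/3 ok
Row 4: (4,1)@ 5/5 ok · (4,2)@ 7/7 ok · (4,5)@ 5/5 ok · (4,6)@ 5/5 ok
Row 5: (5,1)@ 4/4 ok · (5,2)@ 6/6 ok · (5,3)@ 6/6 ok · (5,4)@ 4/4 ok · (5,7)@ 2/2 ok
Row 6: (6,2)@ 4/4 ok · (6,3)@ 5/5 ok · (6,4)@ 3/3 ok · (6,6)@ 1/1 ok
All meet the threshold, so the configuration is stable.

Yes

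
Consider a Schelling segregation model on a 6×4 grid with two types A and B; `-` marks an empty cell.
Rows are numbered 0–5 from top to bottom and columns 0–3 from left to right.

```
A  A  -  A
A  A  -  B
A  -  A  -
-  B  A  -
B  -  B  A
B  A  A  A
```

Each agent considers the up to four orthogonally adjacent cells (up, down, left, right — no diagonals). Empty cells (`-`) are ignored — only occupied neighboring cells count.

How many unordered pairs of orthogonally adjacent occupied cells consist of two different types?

6

Scan each occupied cell's neighbors to the right and below so each pair is counted once.
From row 0: 1 unlike of 4 pairs (running 1/4).
From row 1: 0 unlike of 2 pairs (running 1/6).
From row 2: 0 unlike of 1 pairs (running 1/7).
From row 3: 2 unlike of 2 pairs (running 3/9).
From row 4: 2 unlike of 4 pairs (running 5/13).
From row 5: 1 unlike of 3 pairs (running 6/16).
Total adjacent occupied pairs: 16; unlike-type pairs: 6.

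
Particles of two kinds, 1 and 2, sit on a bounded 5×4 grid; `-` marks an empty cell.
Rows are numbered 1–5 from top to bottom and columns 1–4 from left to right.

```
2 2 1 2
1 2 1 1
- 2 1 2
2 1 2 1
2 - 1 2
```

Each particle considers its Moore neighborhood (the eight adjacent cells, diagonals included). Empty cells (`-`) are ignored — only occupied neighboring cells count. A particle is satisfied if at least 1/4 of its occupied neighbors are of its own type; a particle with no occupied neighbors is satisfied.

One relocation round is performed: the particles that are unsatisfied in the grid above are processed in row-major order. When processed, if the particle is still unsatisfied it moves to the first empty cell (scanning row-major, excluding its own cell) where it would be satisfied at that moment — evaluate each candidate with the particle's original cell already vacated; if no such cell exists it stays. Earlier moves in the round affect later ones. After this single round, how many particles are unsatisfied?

Initially unsatisfied (in order): (1,4), (2,1), (3,4).
  (1,4) → (3,1).
  (2,1) → (1,4).
  (3,4) → (2,1).
Resulting grid:
2 2 1 1
2 2 1 1
2 2 1 -
2 1 2 1
2 - 1 2
All satisfied now.

0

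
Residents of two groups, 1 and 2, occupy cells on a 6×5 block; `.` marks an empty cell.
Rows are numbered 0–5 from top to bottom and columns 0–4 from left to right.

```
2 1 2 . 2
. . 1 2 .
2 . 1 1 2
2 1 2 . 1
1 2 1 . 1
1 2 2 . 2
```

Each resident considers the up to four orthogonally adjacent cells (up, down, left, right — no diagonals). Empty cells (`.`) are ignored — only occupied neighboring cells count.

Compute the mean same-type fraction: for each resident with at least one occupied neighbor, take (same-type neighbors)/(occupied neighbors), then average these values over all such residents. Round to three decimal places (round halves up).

0.282

(0,0)2 0/1
(0,1)1 0/2
(0,2)2 0/2
(0,4)2 — no occupied neighbors
(1,2)1 1/3
(1,3)2 0/2
(2,0)2 1/1
(2,2)1 2/3
(2,3)1 1/3
(2,4)2 0/2
(3,0)2 1/3
(3,1)1 0/3
(3,2)2 0/3
(3,4)1 1/2
(4,0)1 1/3
(4,1)2 1/4
(4,2)1 0/3
(4,4)1 1/2
(5,0)1 1/2
(5,1)2 2/3
(5,2)2 1/2
(5,4)2 0/1
Sum over 21 residents: 0/1 + 0/2 + 0/2 + 1/3 + 0/2 + 1/1 + 2/3 + 1/3 + 0/2 + 1/3 + 0/3 + 0/3 + 1/2 + 1/3 + 1/4 + 0/3 + 1/2 + 1/2 + 2/3 + 1/2 + 0/1 = 71/12; mean = 71/12 ÷ 21 = 71/252 = 0.281746… → 0.282.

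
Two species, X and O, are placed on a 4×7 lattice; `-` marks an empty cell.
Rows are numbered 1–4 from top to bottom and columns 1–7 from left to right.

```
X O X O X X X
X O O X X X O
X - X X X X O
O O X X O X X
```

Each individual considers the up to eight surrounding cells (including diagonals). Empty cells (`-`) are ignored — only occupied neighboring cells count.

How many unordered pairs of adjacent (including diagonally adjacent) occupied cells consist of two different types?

33

Scan each occupied cell's neighbors to the right and below (and the two forward diagonals) so each pair is counted once.
Row 1: X(1,1)–O(1,2)≠ X(1,1)–X(2,1)= X(1,1)–O(2,2)≠ O(1,2)–X(1,3)≠ O(1,2)–O(2,2)= O(1,2)–O(2,3)= O(1,2)–X(2,1)≠ X(1,3)–O(1,4)≠ X(1,3)–O(2,3)≠ X(1,3)–X(2,4)= X(1,3)–O(2,2)≠ O(1,4)–X(1,5)≠ O(1,4)–X(2,4)≠ O(1,4)–X(2,5)≠ O(1,4)–O(2,3)= X(1,5)–X(1,6)= X(1,5)–X(2,5)= X(1,5)–X(2,6)= X(1,5)–X(2,4)= X(1,6)–X(1,7)= X(1,6)–X(2,6)= X(1,6)–O(2,7)≠ X(1,6)–X(2,5)= X(1,7)–O(2,7)≠ X(1,7)–X(2,6)=  → 12/25 unlike.
Row 2: X(2,1)–O(2,2)≠ X(2,1)–X(3,1)= O(2,2)–O(2,3)= O(2,2)–X(3,3)≠ O(2,2)–X(3,1)≠ O(2,3)–X(2,4)≠ O(2,3)–X(3,3)≠ O(2,3)–X(3,4)≠ X(2,4)–X(2,5)= X(2,4)–X(3,4)= X(2,4)–X(3,5)= X(2,4)–X(3,3)= X(2,5)–X(2,6)= X(2,5)–X(3,5)= X(2,5)–X(3,6)= X(2,5)–X(3,4)= X(2,6)–O(2,7)≠ X(2,6)–X(3,6)= X(2,6)–O(3,7)≠ X(2,6)–X(3,5)= O(2,7)–O(3,7)= O(2,7)–X(3,6)≠  → 9/22 unlike.
Row 3: X(3,1)–O(4,1)≠ X(3,1)–O(4,2)≠ X(3,3)–X(3,4)= X(3,3)–X(4,3)= X(3,3)–X(4,4)= X(3,3)–O(4,2)≠ X(3,4)–X(3,5)= X(3,4)–X(4,4)= X(3,4)–O(4,5)≠ X(3,4)–X(4,3)= X(3,5)–X(3,6)= X(3,5)–O(4,5)≠ X(3,5)–X(4,6)= X(3,5)–X(4,4)= X(3,6)–O(3,7)≠ X(3,6)–X(4,6)= X(3,6)–X(4,7)= X(3,6)–O(4,5)≠ O(3,7)–X(4,7)≠ O(3,7)–X(4,6)≠  → 9/20 unlike.
Row 4: O(4,1)–O(4,2)= O(4,2)–X(4,3)≠ X(4,3)–X(4,4)= X(4,4)–O(4,5)≠ O(4,5)–X(4,6)≠ X(4,6)–X(4,7)=  → 3/6 unlike.
Total adjacent occupied pairs: 73; unlike-type pairs: 33.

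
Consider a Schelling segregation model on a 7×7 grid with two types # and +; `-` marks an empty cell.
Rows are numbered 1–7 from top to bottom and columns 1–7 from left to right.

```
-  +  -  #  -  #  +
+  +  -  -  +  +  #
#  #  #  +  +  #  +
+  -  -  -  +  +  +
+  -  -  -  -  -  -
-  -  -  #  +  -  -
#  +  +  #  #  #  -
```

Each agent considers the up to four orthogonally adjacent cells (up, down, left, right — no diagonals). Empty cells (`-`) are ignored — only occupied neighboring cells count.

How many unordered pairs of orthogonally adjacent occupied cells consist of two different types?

Scan each occupied cell's neighbors to the right and below so each pair is counted once.
Row 1: +(1,2)–+(2,2)= #(1,6)–+(1,7)≠ #(1,6)–+(2,6)≠ +(1,7)–#(2,7)≠  → 3/4 unlike.
Row 2: +(2,1)–+(2,2)= +(2,1)–#(3,1)≠ +(2,2)–#(3,2)≠ +(2,5)–+(2,6)= +(2,5)–+(3,5)= +(2,6)–#(2,7)≠ +(2,6)–#(3,6)≠ #(2,7)–+(3,7)≠  → 5/8 unlike.
Row 3: #(3,1)–#(3,2)= #(3,1)–+(4,1)≠ #(3,2)–#(3,3)= #(3,3)–+(3,4)≠ +(3,4)–+(3,5)= +(3,5)–#(3,6)≠ +(3,5)–+(4,5)= #(3,6)–+(3,7)≠ #(3,6)–+(4,6)≠ +(3,7)–+(4,7)=  → 5/10 unlike.
Row 4: +(4,1)–+(5,1)= +(4,5)–+(4,6)= +(4,6)–+(4,7)=  → 0/3 unlike.
Row 6: #(6,4)–+(6,5)≠ #(6,4)–#(7,4)= +(6,5)–#(7,5)≠  → 2/3 unlike.
Row 7: #(7,1)–+(7,2)≠ +(7,2)–+(7,3)= +(7,3)–#(7,4)≠ #(7,4)–#(7,5)= #(7,5)–#(7,6)=  → 2/5 unlike.
Total adjacent occupied pairs: 33; unlike-type pairs: 17.

17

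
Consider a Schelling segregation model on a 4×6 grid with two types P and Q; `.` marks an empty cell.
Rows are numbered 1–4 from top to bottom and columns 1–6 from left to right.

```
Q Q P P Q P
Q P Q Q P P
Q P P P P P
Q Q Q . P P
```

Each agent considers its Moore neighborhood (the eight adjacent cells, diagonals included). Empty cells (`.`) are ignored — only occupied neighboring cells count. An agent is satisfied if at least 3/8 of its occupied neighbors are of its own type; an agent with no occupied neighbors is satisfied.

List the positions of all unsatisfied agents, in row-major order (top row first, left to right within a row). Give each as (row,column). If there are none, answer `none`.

Row 1: (1,1)Q 2/3 ✓ · (1,2)Q 3/5 ✓ · (1,3)P 2/5 ✓ · (1,4)P 2/5 ✓ · (1,5)Q 1/5 ✗ · (1,6)P 2/3 ✓
Row 2: (2,1)Q 3/5 ✓ · (2,2)P 3/8 ✓ · (2,3)Q 2/8 ✗ · (2,4)Q 2/8 ✗ · (2,5)P 6/8 ✓ · (2,6)P 4/5 ✓
Row 3: (3,1)Q 3/5 ✓ · (3,2)P 2/8 ✗ · (3,3)P 3/7 ✓ · (3,4)P 4/7 ✓ · (3,5)P 6/7 ✓ · (3,6)P 5/5 ✓
Row 4: (4,1)Q 2/3 ✓ · (4,2)Q 3/5 ✓ · (4,3)Q 1/4 ✗ · (4,5)P 4/4 ✓ · (4,6)P 3/3 ✓

(1,5), (2,3), (2,4), (3,2), (4,3)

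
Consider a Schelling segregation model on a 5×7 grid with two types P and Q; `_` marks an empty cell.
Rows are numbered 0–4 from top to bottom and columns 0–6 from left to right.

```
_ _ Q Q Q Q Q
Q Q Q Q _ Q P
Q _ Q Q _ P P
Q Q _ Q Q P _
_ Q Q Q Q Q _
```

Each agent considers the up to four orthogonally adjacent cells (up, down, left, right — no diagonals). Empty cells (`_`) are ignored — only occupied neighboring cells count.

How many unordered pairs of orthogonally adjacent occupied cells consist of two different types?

5

Scan each occupied cell's neighbors to the right and below so each pair is counted once.
From row 0: 1 unlike of 8 pairs (running 1/8).
From row 1: 2 unlike of 9 pairs (running 3/17).
From row 2: 0 unlike of 5 pairs (running 3/22).
From row 3: 2 unlike of 7 pairs (running 5/29).
From row 4: 0 unlike of 4 pairs (running 5/33).
Total adjacent occupied pairs: 33; unlike-type pairs: 5.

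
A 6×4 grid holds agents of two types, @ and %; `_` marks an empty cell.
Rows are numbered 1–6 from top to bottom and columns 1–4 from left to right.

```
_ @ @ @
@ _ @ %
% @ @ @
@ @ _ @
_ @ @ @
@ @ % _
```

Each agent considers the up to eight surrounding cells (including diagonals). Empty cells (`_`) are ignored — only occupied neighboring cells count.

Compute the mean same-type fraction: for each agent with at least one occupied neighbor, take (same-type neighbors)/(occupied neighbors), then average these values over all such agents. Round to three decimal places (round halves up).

(1,2)@ 3/3
(1,3)@ 3/4
(1,4)@ 2/3
(2,1)@ 2/3
(2,3)@ 6/7
(2,4)% 0/5
(3,1)% 0/4
(3,2)@ 5/6
(3,3)@ 5/6
(3,4)@ 3/4
(4,1)@ 3/4
(4,2)@ 5/6
(4,4)@ 4/4
(5,2)@ 5/6
(5,3)@ 5/6
(5,4)@ 2/3
(6,1)@ 2/2
(6,2)@ 3/4
(6,3)% 0/4
Sum over 19 agents: 3/3 + 3/4 + 2/3 + 2/3 + 6/7 + 0/5 + 0/4 + 5/6 + 5/6 + 3/4 + 3/4 + 5/6 + 4/4 + 5/6 + 5/6 + 2/3 + 2/2 + 3/4 + 0/4 = 547/42; mean = 547/42 ÷ 19 = 547/798 = 0.685463… → 0.685.

0.685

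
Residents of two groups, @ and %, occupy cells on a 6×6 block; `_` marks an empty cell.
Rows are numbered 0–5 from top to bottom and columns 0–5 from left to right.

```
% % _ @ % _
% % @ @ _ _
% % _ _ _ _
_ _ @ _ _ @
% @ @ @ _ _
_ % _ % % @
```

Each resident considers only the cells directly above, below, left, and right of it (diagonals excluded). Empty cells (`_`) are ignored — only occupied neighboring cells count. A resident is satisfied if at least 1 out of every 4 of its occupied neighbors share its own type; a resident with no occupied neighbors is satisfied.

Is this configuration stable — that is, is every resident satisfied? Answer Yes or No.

No

(0,0)% 2/2 satisfied
(0,1)% 2/2 satisfied
(0,3)@ 1/2 satisfied
(0,4)% 0/1 not
(1,0)% 3/3 satisfied
(1,1)% 3/4 satisfied
(1,2)@ 1/2 satisfied
(1,3)@ 2/2 satisfied
(2,0)% 2/2 satisfied
(2,1)% 2/2 satisfied
(3,2)@ 1/1 satisfied
(3,5)@ 0/0 satisfied
(4,0)% 0/1 not
(4,1)@ 1/3 satisfied
(4,2)@ 3/3 satisfied
(4,3)@ 1/2 satisfied
(5,1)% 0/1 not
(5,3)% 1/2 satisfied
(5,4)% 1/2 satisfied
(5,5)@ 0/1 not
For instance (0,4) has only 0/1 same-type neighbors, below 1/4.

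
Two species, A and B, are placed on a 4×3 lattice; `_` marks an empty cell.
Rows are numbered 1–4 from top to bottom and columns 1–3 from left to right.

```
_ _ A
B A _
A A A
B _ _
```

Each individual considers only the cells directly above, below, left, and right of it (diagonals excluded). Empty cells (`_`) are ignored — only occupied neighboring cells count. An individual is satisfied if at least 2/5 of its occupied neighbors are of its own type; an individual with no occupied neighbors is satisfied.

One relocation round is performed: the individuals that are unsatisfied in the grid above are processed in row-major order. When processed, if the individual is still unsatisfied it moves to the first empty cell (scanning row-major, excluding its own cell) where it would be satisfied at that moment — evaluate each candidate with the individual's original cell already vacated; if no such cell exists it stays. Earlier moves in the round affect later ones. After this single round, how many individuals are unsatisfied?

Initially unsatisfied (in order): (2,1), (3,1), (4,1).
  (2,1) → (1,1).
  (3,1): now satisfied by earlier moves; stays.
  (4,1): no empty cell satisfies it; stays.
Resulting grid:
B _ A
_ A _
A A A
B _ _
Unsatisfied now: (4,1).

1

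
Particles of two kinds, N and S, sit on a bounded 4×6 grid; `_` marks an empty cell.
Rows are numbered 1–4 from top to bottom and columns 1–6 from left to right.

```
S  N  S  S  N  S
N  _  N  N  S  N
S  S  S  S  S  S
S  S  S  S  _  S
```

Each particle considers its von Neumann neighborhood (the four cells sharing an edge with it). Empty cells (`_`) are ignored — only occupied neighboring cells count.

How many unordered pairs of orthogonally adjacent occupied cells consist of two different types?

Scan each occupied cell's neighbors to the right and below so each pair is counted once.
From row 1: 9 unlike of 10 pairs (running 9/10).
From row 2: 6 unlike of 8 pairs (running 15/18).
From row 3: 0 unlike of 10 pairs (running 15/28).
From row 4: 0 unlike of 3 pairs (running 15/31).
Total adjacent occupied pairs: 31; unlike-type pairs: 15.

15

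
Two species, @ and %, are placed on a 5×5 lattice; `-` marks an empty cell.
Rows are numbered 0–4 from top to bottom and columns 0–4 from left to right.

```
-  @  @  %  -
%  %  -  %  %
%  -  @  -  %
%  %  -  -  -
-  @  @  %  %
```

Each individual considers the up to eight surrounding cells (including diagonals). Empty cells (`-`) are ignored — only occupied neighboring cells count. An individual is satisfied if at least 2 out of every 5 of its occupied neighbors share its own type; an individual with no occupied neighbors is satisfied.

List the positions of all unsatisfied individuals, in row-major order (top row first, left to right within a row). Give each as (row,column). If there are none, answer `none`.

(0,1), (0,2), (2,2), (4,1), (4,2)

(0,1)@ 1/3 not
(0,2)@ 1/4 not
(0,3)% 2/3 satisfied
(1,0)% 2/3 satisfied
(1,1)% 2/5 satisfied
(1,3)% 3/5 satisfied
(1,4)% 3/3 satisfied
(2,0)% 4/4 satisfied
(2,2)@ 0/3 not
(2,4)% 2/2 satisfied
(3,0)% 2/3 satisfied
(3,1)% 2/5 satisfied
(4,1)@ 1/3 not
(4,2)@ 1/3 not
(4,3)% 1/2 satisfied
(4,4)% 1/1 satisfied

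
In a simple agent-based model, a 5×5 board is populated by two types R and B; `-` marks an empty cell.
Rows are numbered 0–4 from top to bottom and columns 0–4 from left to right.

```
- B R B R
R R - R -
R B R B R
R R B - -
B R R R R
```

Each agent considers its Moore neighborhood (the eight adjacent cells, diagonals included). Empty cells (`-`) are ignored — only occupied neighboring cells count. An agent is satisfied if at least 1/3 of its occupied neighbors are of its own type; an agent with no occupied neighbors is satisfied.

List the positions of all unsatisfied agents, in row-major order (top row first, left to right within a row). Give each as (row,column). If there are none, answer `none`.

(0,1), (0,3), (2,1), (2,3), (3,2), (4,0)

Row 0: (0,1)B 0/3 unhappy · (0,2)R 2/4 ok · (0,3)B 0/3 unhappy · (0,4)R 1/2 ok
Row 1: (1,0)R 2/4 ok · (1,1)R 4/6 ok · (1,3)R 4/6 ok
Row 2: (2,0)R 4/5 ok · (2,1)B 1/7 unhappy · (2,2)R 3/6 ok · (2,3)B 1/4 unhappy · (2,4)R 1/2 ok
Row 3: (3,0)R 3/5 ok · (3,1)R 5/8 ok · (3,2)B 2/7 unhappy
Row 4: (4,0)B 0/3 unhappy · (4,1)R 3/5 ok · (4,2)R 3/4 ok · (4,3)R 2/3 ok · (4,4)R 1/1 ok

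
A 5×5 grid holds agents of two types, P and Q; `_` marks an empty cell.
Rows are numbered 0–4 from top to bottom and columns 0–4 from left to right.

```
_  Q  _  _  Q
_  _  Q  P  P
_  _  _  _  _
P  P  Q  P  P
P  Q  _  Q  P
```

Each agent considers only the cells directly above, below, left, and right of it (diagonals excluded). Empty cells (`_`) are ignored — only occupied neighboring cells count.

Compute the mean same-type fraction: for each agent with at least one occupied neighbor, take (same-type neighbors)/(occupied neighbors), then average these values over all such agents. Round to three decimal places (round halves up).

0.359

Row 0: (0,1)Q — no occupied neighbors · (0,4)Q 0/1
Row 1: (1,2)Q 0/1 · (1,3)P 1/2 · (1,4)P 1/2
Row 3: (3,0)P 2/2 · (3,1)P 1/3 · (3,2)Q 0/2 · (3,3)P 1/3 · (3,4)P 2/2
Row 4: (4,0)P 1/2 · (4,1)Q 0/2 · (4,3)Q 0/2 · (4,4)P 1/2
Sum over 13 agents: 0/1 + 0/1 + 1/2 + 1/2 + 2/2 + 1/3 + 0/2 + 1/3 + 2/2 + 1/2 + 0/2 + 0/2 + 1/2 = 14/3; mean = 14/3 ÷ 13 = 14/39 = 0.358974… → 0.359.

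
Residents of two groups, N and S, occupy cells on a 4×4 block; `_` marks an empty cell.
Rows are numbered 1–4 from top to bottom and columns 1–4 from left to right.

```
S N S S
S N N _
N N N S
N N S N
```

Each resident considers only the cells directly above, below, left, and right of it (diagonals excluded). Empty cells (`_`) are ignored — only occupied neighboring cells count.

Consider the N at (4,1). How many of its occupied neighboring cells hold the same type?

2

Occupied neighbors of (4,1): (3,1)=N, (4,2)=N.
Same type (N): 2 of 2.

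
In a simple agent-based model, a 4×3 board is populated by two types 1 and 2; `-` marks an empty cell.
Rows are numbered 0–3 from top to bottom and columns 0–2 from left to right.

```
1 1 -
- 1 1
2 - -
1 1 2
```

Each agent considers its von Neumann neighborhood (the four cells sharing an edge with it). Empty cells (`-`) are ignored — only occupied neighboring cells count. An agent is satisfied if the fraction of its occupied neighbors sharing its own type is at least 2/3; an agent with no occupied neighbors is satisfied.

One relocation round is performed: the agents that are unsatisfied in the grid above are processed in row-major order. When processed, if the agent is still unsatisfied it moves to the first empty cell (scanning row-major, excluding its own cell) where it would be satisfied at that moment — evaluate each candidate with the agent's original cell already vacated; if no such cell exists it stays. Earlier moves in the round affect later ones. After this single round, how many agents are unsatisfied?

1

Initially unsatisfied (in order): (2,0), (3,0), (3,1), (3,2).
  (2,0): no empty cell satisfies it; stays.
  (3,0) → (0,2).
  (3,1) → (1,0).
  (3,2): now satisfied by earlier moves; stays.
Resulting grid:
1 1 1
1 1 1
2 - -
- - 2
Unsatisfied now: (2,0).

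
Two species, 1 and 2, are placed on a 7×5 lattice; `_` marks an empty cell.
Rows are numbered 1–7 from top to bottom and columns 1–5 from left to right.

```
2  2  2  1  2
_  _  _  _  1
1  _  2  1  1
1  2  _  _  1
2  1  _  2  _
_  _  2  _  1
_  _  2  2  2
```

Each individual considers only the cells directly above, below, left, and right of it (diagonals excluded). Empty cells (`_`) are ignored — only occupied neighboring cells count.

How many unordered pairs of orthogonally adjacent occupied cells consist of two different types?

9

Scan each occupied cell's neighbors to the right and below so each pair is counted once.
Row 1: 2(1,1)–2(1,2)= 2(1,2)–2(1,3)= 2(1,3)–1(1,4)≠ 1(1,4)–2(1,5)≠ 2(1,5)–1(2,5)≠  → 3/5 unlike.
Row 2: 1(2,5)–1(3,5)=  → 0/1 unlike.
Row 3: 1(3,1)–1(4,1)= 2(3,3)–1(3,4)≠ 1(3,4)–1(3,5)= 1(3,5)–1(4,5)=  → 1/4 unlike.
Row 4: 1(4,1)–2(4,2)≠ 1(4,1)–2(5,1)≠ 2(4,2)–1(5,2)≠  → 3/3 unlike.
Row 5: 2(5,1)–1(5,2)≠  → 1/1 unlike.
Row 6: 2(6,3)–2(7,3)= 1(6,5)–2(7,5)≠  → 1/2 unlike.
Row 7: 2(7,3)–2(7,4)= 2(7,4)–2(7,5)=  → 0/2 unlike.
Total adjacent occupied pairs: 18; unlike-type pairs: 9.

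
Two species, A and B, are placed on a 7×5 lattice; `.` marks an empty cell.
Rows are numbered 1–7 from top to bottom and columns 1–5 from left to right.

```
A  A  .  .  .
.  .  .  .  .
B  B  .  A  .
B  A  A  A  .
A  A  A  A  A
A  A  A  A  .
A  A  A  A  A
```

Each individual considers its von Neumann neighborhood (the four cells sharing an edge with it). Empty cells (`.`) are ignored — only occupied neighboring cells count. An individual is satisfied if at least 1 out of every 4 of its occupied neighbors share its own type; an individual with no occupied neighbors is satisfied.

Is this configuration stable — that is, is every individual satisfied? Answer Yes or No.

(1,1)A 1/1 satisfied
(1,2)A 1/1 satisfied
(3,1)B 2/2 satisfied
(3,2)B 1/2 satisfied
(3,4)A 1/1 satisfied
(4,1)B 1/3 satisfied
(4,2)A 2/4 satisfied
(4,3)A 3/3 satisfied
(4,4)A 3/3 satisfied
(5,1)A 2/3 satisfied
(5,2)A 4/4 satisfied
(5,3)A 4/4 satisfied
(5,4)A 4/4 satisfied
(5,5)A 1/1 satisfied
(6,1)A 3/3 satisfied
(6,2)A 4/4 satisfied
(6,3)A 4/4 satisfied
(6,4)A 3/3 satisfied
(7,1)A 2/2 satisfied
(7,2)A 3/3 satisfied
(7,3)A 3/3 satisfied
(7,4)A 3/3 satisfied
(7,5)A 1/1 satisfied
All meet the threshold, so the configuration is stable.

Yes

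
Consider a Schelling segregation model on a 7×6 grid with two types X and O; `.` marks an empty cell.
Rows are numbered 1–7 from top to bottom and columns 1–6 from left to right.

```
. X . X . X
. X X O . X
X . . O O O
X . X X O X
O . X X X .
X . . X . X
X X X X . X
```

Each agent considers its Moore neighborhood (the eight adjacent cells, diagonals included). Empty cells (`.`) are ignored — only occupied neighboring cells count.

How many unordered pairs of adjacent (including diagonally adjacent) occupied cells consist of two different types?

16

Scan each occupied cell's neighbors to the right and below (and the two forward diagonals) so each pair is counted once.
Row 1: X(1,2)–X(2,2)= X(1,2)–X(2,3)= X(1,4)–O(2,4)≠ X(1,4)–X(2,3)= X(1,6)–X(2,6)=  → 1/5 unlike.
Row 2: X(2,2)–X(2,3)= X(2,2)–X(3,1)= X(2,3)–O(2,4)≠ X(2,3)–O(3,4)≠ O(2,4)–O(3,4)= O(2,4)–O(3,5)= X(2,6)–O(3,6)≠ X(2,6)–O(3,5)≠  → 4/8 unlike.
Row 3: X(3,1)–X(4,1)= O(3,4)–O(3,5)= O(3,4)–X(4,4)≠ O(3,4)–O(4,5)= O(3,4)–X(4,3)≠ O(3,5)–O(3,6)= O(3,5)–O(4,5)= O(3,5)–X(4,6)≠ O(3,5)–X(4,4)≠ O(3,6)–X(4,6)≠ O(3,6)–O(4,5)=  → 5/11 unlike.
Row 4: X(4,1)–O(5,1)≠ X(4,3)–X(4,4)= X(4,3)–X(5,3)= X(4,3)–X(5,4)= X(4,4)–O(4,5)≠ X(4,4)–X(5,4)= X(4,4)–X(5,5)= X(4,4)–X(5,3)= O(4,5)–X(4,6)≠ O(4,5)–X(5,5)≠ O(4,5)–X(5,4)≠ X(4,6)–X(5,5)=  → 5/12 unlike.
Row 5: O(5,1)–X(6,1)≠ X(5,3)–X(5,4)= X(5,3)–X(6,4)= X(5,4)–X(5,5)= X(5,4)–X(6,4)= X(5,5)–X(6,6)= X(5,5)–X(6,4)=  → 1/7 unlike.
Row 6: X(6,1)–X(7,1)= X(6,1)–X(7,2)= X(6,4)–X(7,4)= X(6,4)–X(7,3)= X(6,6)–X(7,6)=  → 0/5 unlike.
Row 7: X(7,1)–X(7,2)= X(7,2)–X(7,3)= X(7,3)–X(7,4)=  → 0/3 unlike.
Total adjacent occupied pairs: 51; unlike-type pairs: 16.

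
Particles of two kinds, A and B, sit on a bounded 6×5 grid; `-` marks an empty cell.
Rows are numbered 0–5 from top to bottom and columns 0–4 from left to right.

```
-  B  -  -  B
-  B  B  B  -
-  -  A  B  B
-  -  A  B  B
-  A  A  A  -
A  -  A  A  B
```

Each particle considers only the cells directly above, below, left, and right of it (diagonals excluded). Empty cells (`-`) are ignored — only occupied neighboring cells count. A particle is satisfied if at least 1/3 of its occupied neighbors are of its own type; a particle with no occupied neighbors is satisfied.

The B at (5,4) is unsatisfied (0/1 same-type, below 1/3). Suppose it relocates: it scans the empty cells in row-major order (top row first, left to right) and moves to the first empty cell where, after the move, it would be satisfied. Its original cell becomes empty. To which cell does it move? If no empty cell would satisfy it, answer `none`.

Vacating (5,4). Empty cells in order:
  (0,0): 1/1 same-type → satisfied — stop here.

(0,0)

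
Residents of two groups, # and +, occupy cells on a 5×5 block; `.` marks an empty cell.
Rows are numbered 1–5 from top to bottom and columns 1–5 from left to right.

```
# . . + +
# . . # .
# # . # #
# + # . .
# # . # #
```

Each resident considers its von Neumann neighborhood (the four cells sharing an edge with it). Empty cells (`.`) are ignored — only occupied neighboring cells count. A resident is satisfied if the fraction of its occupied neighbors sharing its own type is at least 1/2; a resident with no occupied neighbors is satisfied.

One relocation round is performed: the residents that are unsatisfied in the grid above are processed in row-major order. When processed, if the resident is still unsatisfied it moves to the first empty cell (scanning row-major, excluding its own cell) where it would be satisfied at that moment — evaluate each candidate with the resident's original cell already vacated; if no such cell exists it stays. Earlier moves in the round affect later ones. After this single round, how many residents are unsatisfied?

Initially unsatisfied (in order): (4,2), (4,3).
  (4,2) → (1,3).
  (4,3): now satisfied by earlier moves; stays.
Resulting grid:
# . + + +
# . . # .
# # . # #
# . # . .
# # . # #
All satisfied now.

0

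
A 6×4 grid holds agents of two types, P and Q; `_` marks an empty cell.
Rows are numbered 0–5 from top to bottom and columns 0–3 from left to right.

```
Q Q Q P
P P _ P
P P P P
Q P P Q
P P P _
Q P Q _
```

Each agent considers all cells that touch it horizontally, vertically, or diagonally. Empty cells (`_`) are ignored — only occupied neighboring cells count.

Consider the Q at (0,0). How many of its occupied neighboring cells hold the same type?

1

Occupied neighbors of (0,0): (0,1)=Q, (1,0)=P, (1,1)=P.
Same type (Q): 1 of 3.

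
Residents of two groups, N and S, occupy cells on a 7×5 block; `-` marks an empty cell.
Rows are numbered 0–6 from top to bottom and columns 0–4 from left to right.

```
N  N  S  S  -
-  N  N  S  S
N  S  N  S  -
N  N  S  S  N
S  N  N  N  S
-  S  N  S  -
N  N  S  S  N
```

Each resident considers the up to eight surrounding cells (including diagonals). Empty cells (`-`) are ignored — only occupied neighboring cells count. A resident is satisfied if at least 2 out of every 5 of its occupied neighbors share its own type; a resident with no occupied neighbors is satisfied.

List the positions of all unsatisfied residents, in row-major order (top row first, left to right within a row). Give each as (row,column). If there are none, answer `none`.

(0,0)N 2/2 satisfied
(0,1)N 3/4 satisfied
(0,2)S 2/5 satisfied
(0,3)S 3/4 satisfied
(1,1)N 5/7 satisfied
(1,2)N 3/8 not
(1,3)S 4/6 satisfied
(1,4)S 3/3 satisfied
(2,0)N 3/4 satisfied
(2,1)S 1/7 not
(2,2)N 3/8 not
(2,3)S 4/7 satisfied
(3,0)N 3/5 satisfied
(3,1)N 5/8 satisfied
(3,2)S 3/8 not
(3,3)S 3/7 satisfied
(3,4)N 1/4 not
(4,0)S 1/4 not
(4,1)N 4/7 satisfied
(4,2)N 4/8 satisfied
(4,3)N 3/7 satisfied
(4,4)S 2/4 satisfied
(5,1)S 2/7 not
(5,2)N 4/8 satisfied
(5,3)S 3/7 satisfied
(6,0)N 1/2 satisfied
(6,1)N 2/4 satisfied
(6,2)S 3/5 satisfied
(6,3)S 2/4 satisfied
(6,4)N 0/2 not

(1,2), (2,1), (2,2), (3,2), (3,4), (4,0), (5,1), (6,4)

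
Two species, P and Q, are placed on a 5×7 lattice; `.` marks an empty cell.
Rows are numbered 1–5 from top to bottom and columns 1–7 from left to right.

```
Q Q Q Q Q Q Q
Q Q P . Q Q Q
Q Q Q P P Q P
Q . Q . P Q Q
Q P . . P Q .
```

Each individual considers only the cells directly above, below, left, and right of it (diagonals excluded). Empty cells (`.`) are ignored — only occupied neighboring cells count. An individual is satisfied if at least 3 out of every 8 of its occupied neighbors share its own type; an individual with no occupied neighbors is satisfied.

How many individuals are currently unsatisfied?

(1,1)Q 2/2 ✓
(1,2)Q 3/3 ✓
(1,3)Q 2/3 ✓
(1,4)Q 2/2 ✓
(1,5)Q 3/3 ✓
(1,6)Q 3/3 ✓
(1,7)Q 2/2 ✓
(2,1)Q 3/3 ✓
(2,2)Q 3/4 ✓
(2,3)P 0/3 ✗
(2,5)Q 2/3 ✓
(2,6)Q 4/4 ✓
(2,7)Q 2/3 ✓
(3,1)Q 3/3 ✓
(3,2)Q 3/3 ✓
(3,3)Q 2/4 ✓
(3,4)P 1/2 ✓
(3,5)P 2/4 ✓
(3,6)Q 2/4 ✓
(3,7)P 0/3 ✗
(4,1)Q 2/2 ✓
(4,3)Q 1/1 ✓
(4,5)P 2/3 ✓
(4,6)Q 3/4 ✓
(4,7)Q 1/2 ✓
(5,1)Q 1/2 ✓
(5,2)P 0/1 ✗
(5,5)P 1/2 ✓
(5,6)Q 1/2 ✓
Unsatisfied: (2,3), (3,7), (5,2) — 3 in total.

3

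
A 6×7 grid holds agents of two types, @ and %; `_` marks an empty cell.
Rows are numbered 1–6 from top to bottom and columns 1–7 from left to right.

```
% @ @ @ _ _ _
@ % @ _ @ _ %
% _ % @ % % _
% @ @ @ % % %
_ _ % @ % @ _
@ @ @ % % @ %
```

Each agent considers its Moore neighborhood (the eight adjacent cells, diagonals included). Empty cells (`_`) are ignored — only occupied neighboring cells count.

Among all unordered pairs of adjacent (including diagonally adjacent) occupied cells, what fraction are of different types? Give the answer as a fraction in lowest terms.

Scan each occupied cell's neighbors to the right and below (and the two forward diagonals) so each pair is counted once.
From row 1: 4 unlike of 12 pairs (running 4/12).
From row 2: 6 unlike of 11 pairs (running 10/23).
From row 3: 8 unlike of 17 pairs (running 18/40).
From row 4: 10 unlike of 18 pairs (running 28/58).
From row 5: 10 unlike of 15 pairs (running 38/73).
From row 6: 3 unlike of 6 pairs (running 41/79).
Total adjacent occupied pairs: 79; unlike-type pairs: 41.
41/79 is already in lowest terms.

41/79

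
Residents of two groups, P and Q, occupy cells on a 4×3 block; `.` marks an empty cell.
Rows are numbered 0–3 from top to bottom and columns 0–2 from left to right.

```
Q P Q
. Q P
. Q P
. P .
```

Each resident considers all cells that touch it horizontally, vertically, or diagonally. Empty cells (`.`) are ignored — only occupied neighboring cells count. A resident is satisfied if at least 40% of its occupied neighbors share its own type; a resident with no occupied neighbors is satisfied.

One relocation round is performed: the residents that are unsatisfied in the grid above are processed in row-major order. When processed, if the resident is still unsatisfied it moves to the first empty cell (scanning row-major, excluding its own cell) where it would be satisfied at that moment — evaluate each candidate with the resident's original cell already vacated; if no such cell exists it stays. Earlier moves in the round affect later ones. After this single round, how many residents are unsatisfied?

1

Initially unsatisfied (in order): (0,1), (0,2), (2,1).
  (0,1) → (3,0).
  (0,2): now satisfied by earlier moves; stays.
  (2,1) → (0,1).
Resulting grid:
Q Q Q
. Q P
. . P
P P .
Unsatisfied now: (1,2).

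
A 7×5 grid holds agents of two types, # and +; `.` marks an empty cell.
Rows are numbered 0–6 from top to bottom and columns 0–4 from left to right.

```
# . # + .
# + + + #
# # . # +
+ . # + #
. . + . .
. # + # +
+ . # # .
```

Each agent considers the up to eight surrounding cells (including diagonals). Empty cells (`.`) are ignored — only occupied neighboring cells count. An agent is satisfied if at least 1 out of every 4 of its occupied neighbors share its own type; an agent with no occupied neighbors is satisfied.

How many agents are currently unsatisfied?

(0,0)# 1/2 ok
(0,2)# 0/4 unhappy
(0,3)+ 2/4 ok
(1,0)# 3/4 ok
(1,1)+ 1/6 unhappy
(1,2)+ 3/6 ok
(1,3)+ 3/6 ok
(1,4)# 1/4 ok
(2,0)# 2/4 ok
(2,1)# 3/6 ok
(2,3)# 3/7 ok
(2,4)+ 2/5 ok
(3,0)+ 0/2 unhappy
(3,2)# 2/4 ok
(3,3)+ 2/5 ok
(3,4)# 1/3 ok
(4,2)+ 2/5 ok
(5,1)# 1/4 ok
(5,2)+ 1/5 unhappy
(5,3)# 2/5 ok
(5,4)+ 0/2 unhappy
(6,0)+ 0/1 unhappy
(6,2)# 3/4 ok
(6,3)# 2/4 ok
Unsatisfied: (0,2), (1,1), (3,0), (5,2), (5,4), (6,0) — 6 in total.

6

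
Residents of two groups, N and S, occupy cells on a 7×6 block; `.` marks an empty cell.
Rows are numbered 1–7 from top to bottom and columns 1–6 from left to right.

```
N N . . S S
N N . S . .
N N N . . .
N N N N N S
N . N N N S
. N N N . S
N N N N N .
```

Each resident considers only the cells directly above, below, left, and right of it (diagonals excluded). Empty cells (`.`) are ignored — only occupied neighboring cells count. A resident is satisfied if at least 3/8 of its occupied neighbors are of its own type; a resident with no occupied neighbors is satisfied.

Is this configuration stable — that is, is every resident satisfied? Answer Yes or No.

(1,1)N 2/2 ok
(1,2)N 2/2 ok
(1,5)S 1/1 ok
(1,6)S 1/1 ok
(2,1)N 3/3 ok
(2,2)N 3/3 ok
(2,4)S 0/0 ok
(3,1)N 3/3 ok
(3,2)N 4/4 ok
(3,3)N 2/2 ok
(4,1)N 3/3 ok
(4,2)N 3/3 ok
(4,3)N 4/4 ok
(4,4)N 3/3 ok
(4,5)N 2/3 ok
(4,6)S 1/2 ok
(5,1)N 1/1 ok
(5,3)N 3/3 ok
(5,4)N 4/4 ok
(5,5)N 2/3 ok
(5,6)S 2/3 ok
(6,2)N 2/2 ok
(6,3)N 4/4 ok
(6,4)N 3/3 ok
(6,6)S 1/1 ok
(7,1)N 1/1 ok
(7,2)N 3/3 ok
(7,3)N 3/3 ok
(7,4)N 3/3 ok
(7,5)N 1/1 ok
All meet the threshold, so the configuration is stable.

Yes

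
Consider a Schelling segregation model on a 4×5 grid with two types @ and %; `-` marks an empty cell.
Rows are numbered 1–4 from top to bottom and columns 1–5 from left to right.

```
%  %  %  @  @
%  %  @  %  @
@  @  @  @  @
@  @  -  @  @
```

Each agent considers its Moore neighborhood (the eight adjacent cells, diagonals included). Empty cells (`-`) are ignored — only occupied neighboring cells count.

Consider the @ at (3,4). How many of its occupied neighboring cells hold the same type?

6

Occupied neighbors of (3,4): (2,3)=@, (2,4)=%, (2,5)=@, (3,3)=@, (3,5)=@, (4,4)=@, (4,5)=@.
Same type (@): 6 of 7.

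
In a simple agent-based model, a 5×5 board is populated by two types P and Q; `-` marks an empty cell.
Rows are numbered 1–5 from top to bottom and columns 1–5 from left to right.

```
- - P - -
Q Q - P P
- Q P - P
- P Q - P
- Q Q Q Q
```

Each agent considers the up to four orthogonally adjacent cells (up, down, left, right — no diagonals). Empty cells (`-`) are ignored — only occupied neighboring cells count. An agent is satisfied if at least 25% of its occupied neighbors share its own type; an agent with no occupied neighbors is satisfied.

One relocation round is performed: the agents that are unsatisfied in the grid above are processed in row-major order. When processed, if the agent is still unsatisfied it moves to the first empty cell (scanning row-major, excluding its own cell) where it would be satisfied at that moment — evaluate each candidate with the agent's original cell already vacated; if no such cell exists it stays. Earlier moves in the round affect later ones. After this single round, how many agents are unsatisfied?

0

Initially unsatisfied (in order): (3,3), (4,2).
  (3,3) → (1,2).
  (4,2) → (1,1).
Resulting grid:
P P P - -
Q Q - P P
- Q - - P
- - Q - P
- Q Q Q Q
All satisfied now.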